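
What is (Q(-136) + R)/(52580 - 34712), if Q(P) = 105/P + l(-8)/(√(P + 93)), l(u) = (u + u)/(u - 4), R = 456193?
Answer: 62042143/2430048 - I*√43/576243 ≈ 25.531 - 1.138e-5*I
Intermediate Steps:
l(u) = 2*u/(-4 + u) (l(u) = (2*u)/(-4 + u) = 2*u/(-4 + u))
Q(P) = 105/P + 4/(3*√(93 + P)) (Q(P) = 105/P + (2*(-8)/(-4 - 8))/(√(P + 93)) = 105/P + (2*(-8)/(-12))/(√(93 + P)) = 105/P + (2*(-8)*(-1/12))/√(93 + P) = 105/P + 4/(3*√(93 + P)))
(Q(-136) + R)/(52580 - 34712) = ((105/(-136) + 4/(3*√(93 - 136))) + 456193)/(52580 - 34712) = ((105*(-1/136) + 4/(3*√(-43))) + 456193)/17868 = ((-105/136 + 4*(-I*√43/43)/3) + 456193)*(1/17868) = ((-105/136 - 4*I*√43/129) + 456193)*(1/17868) = (62042143/136 - 4*I*√43/129)*(1/17868) = 62042143/2430048 - I*√43/576243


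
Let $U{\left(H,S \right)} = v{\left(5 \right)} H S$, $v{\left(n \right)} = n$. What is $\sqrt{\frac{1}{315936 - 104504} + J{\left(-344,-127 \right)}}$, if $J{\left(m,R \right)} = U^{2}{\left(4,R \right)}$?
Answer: $\frac{\sqrt{72102260027502458}}{105716} \approx 2540.0$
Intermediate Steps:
$U{\left(H,S \right)} = 5 H S$
$J{\left(m,R \right)} = 400 R^{2}$ ($J{\left(m,R \right)} = \left(5 \cdot 4 R\right)^{2} = \left(20 R\right)^{2} = 400 R^{2}$)
$\sqrt{\frac{1}{315936 - 104504} + J{\left(-344,-127 \right)}} = \sqrt{\frac{1}{315936 - 104504} + 400 \left(-127\right)^{2}} = \sqrt{\frac{1}{211432} + 400 \cdot 16129} = \sqrt{\frac{1}{211432} + 6451600} = \sqrt{\frac{1364074691201}{211432}} = \frac{\sqrt{72102260027502458}}{105716}$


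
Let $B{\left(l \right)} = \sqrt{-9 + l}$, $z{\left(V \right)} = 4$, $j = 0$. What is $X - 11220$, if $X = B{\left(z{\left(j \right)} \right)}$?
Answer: $-11220 + i \sqrt{5} \approx -11220.0 + 2.2361 i$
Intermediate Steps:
$X = i \sqrt{5}$ ($X = \sqrt{-9 + 4} = \sqrt{-5} = i \sqrt{5} \approx 2.2361 i$)
$X - 11220 = i \sqrt{5} - 11220 = -11220 + i \sqrt{5}$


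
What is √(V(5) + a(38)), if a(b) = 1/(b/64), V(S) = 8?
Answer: 2*√874/19 ≈ 3.1119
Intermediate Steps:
a(b) = 64/b (a(b) = 1/(b*(1/64)) = 1/(b/64) = 64/b)
√(V(5) + a(38)) = √(8 + 64/38) = √(8 + 64*(1/38)) = √(8 + 32/19) = √(184/19) = 2*√874/19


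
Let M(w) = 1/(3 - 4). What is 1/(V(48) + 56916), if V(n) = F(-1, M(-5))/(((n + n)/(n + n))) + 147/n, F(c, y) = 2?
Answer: 16/910737 ≈ 1.7568e-5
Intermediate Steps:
M(w) = -1 (M(w) = 1/(-1) = -1)
V(n) = 2 + 147/n (V(n) = 2/(((n + n)/(n + n))) + 147/n = 2/(((2*n)/((2*n)))) + 147/n = 2/(((2*n)*(1/(2*n)))) + 147/n = 2/1 + 147/n = 2*1 + 147/n = 2 + 147/n)
1/(V(48) + 56916) = 1/((2 + 147/48) + 56916) = 1/((2 + 147*(1/48)) + 56916) = 1/((2 + 49/16) + 56916) = 1/(81/16 + 56916) = 1/(910737/16) = 16/910737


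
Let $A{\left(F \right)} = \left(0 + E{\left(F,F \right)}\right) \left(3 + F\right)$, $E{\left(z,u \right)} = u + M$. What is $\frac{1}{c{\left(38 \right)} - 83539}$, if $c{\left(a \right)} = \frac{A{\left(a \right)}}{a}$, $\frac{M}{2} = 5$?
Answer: $- \frac{19}{1586257} \approx -1.1978 \cdot 10^{-5}$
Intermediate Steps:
$M = 10$ ($M = 2 \cdot 5 = 10$)
$E{\left(z,u \right)} = 10 + u$ ($E{\left(z,u \right)} = u + 10 = 10 + u$)
$A{\left(F \right)} = \left(3 + F\right) \left(10 + F\right)$ ($A{\left(F \right)} = \left(0 + \left(10 + F\right)\right) \left(3 + F\right) = \left(10 + F\right) \left(3 + F\right) = \left(3 + F\right) \left(10 + F\right)$)
$c{\left(a \right)} = \frac{\left(3 + a\right) \left(10 + a\right)}{a}$
$\frac{1}{c{\left(38 \right)} - 83539} = \frac{1}{\left(13 + 38 + \frac{30}{38}\right) - 83539} = \frac{1}{\left(13 + 38 + 30 \cdot \frac{1}{38}\right) - 83539} = \frac{1}{\left(13 + 38 + \frac{15}{19}\right) - 83539} = \frac{1}{\frac{984}{19} - 83539} = \frac{1}{- \frac{1586257}{19}} = - \frac{19}{1586257}$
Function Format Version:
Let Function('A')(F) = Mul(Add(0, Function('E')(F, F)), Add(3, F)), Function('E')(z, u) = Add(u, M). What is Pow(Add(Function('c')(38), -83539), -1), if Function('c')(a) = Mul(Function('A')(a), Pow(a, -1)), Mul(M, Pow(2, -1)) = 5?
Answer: Rational(-19, 1586257) ≈ -1.1978e-5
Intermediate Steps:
M = 10 (M = Mul(2, 5) = 10)
Function('E')(z, u) = Add(10, u) (Function('E')(z, u) = Add(u, 10) = Add(10, u))
Function('A')(F) = Mul(Add(3, F), Add(10, F)) (Function('A')(F) = Mul(Add(0, Add(10, F)), Add(3, F)) = Mul(Add(10, F), Add(3, F)) = Mul(Add(3, F), Add(10, F)))
Function('c')(a) = Mul(Pow(a, -1), Add(3, a), Add(10, a)) (Function('c')(a) = Mul(Mul(Add(3, a), Add(10, a)), Pow(a, -1)) = Mul(Pow(a, -1), Add(3, a), Add(10, a)))
Pow(Add(Function('c')(38), -83539), -1) = Pow(Add(Add(13, 38, Mul(30, Pow(38, -1))), -83539), -1) = Pow(Add(Add(13, 38, Mul(30, Rational(1, 38))), -83539), -1) = Pow(Add(Add(13, 38, Rational(15, 19)), -83539), -1) = Pow(Add(Rational(984, 19), -83539), -1) = Pow(Rational(-1586257, 19), -1) = Rational(-19, 1586257)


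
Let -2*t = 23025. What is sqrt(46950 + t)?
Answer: 45*sqrt(70)/2 ≈ 188.25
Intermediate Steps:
t = -23025/2 (t = -1/2*23025 = -23025/2 ≈ -11513.)
sqrt(46950 + t) = sqrt(46950 - 23025/2) = sqrt(70875/2) = 45*sqrt(70)/2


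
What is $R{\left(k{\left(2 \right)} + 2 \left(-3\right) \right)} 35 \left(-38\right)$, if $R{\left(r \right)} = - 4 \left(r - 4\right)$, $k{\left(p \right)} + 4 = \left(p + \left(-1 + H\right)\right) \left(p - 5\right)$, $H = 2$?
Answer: $-122360$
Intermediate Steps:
$k{\left(p \right)} = -4 + \left(1 + p\right) \left(-5 + p\right)$ ($k{\left(p \right)} = -4 + \left(p + \left(-1 + 2\right)\right) \left(p - 5\right) = -4 + \left(p + 1\right) \left(-5 + p\right) = -4 + \left(1 + p\right) \left(-5 + p\right)$)
$R{\left(r \right)} = 16 - 4 r$ ($R{\left(r \right)} = - 4 \left(-4 + r\right) = 16 - 4 r$)
$R{\left(k{\left(2 \right)} + 2 \left(-3\right) \right)} 35 \left(-38\right) = \left(16 - 4 \left(\left(-9 + 2^{2} - 8\right) + 2 \left(-3\right)\right)\right) 35 \left(-38\right) = \left(16 - 4 \left(\left(-9 + 4 - 8\right) - 6\right)\right) 35 \left(-38\right) = \left(16 - 4 \left(-13 - 6\right)\right) 35 \left(-38\right) = \left(16 - -76\right) 35 \left(-38\right) = \left(16 + 76\right) 35 \left(-38\right) = 92 \cdot 35 \left(-38\right) = 3220 \left(-38\right) = -122360$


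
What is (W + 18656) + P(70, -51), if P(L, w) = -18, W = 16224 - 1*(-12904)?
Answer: 47766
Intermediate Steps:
W = 29128 (W = 16224 + 12904 = 29128)
(W + 18656) + P(70, -51) = (29128 + 18656) - 18 = 47784 - 18 = 47766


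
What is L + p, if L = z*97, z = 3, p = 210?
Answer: 501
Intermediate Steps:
L = 291 (L = 3*97 = 291)
L + p = 291 + 210 = 501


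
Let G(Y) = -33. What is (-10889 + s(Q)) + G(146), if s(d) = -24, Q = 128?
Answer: -10946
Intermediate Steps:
(-10889 + s(Q)) + G(146) = (-10889 - 24) - 33 = -10913 - 33 = -10946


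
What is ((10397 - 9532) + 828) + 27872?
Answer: 29565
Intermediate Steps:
((10397 - 9532) + 828) + 27872 = (865 + 828) + 27872 = 1693 + 27872 = 29565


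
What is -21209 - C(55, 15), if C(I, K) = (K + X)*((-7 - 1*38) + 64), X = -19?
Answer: -21133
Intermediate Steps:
C(I, K) = -361 + 19*K (C(I, K) = (K - 19)*((-7 - 1*38) + 64) = (-19 + K)*((-7 - 38) + 64) = (-19 + K)*(-45 + 64) = (-19 + K)*19 = -361 + 19*K)
-21209 - C(55, 15) = -21209 - (-361 + 19*15) = -21209 - (-361 + 285) = -21209 - 1*(-76) = -21209 + 76 = -21133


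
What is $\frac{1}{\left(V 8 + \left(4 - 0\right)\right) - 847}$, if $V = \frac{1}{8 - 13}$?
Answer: $- \frac{5}{4223} \approx -0.001184$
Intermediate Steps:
$V = - \frac{1}{5}$ ($V = \frac{1}{-5} = - \frac{1}{5} \approx -0.2$)
$\frac{1}{\left(V 8 + \left(4 - 0\right)\right) - 847} = \frac{1}{\left(\left(- \frac{1}{5}\right) 8 + \left(4 - 0\right)\right) - 847} = \frac{1}{\left(- \frac{8}{5} + \left(4 + 0\right)\right) - 847} = \frac{1}{\left(- \frac{8}{5} + 4\right) - 847} = \frac{1}{\frac{12}{5} - 847} = \frac{1}{- \frac{4223}{5}} = - \frac{5}{4223}$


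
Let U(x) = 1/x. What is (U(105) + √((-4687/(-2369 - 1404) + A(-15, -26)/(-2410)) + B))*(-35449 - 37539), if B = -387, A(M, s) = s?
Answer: -72988/105 - 72988*I*√162724947812735/649495 ≈ -695.12 - 1.4335e+6*I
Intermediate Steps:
(U(105) + √((-4687/(-2369 - 1404) + A(-15, -26)/(-2410)) + B))*(-35449 - 37539) = (1/105 + √((-4687/(-2369 - 1404) - 26/(-2410)) - 387))*(-35449 - 37539) = (1/105 + √((-4687/(-3773) - 26*(-1/2410)) - 387))*(-72988) = (1/105 + √((-4687*(-1/3773) + 13/1205) - 387))*(-72988) = (1/105 + √((4687/3773 + 13/1205) - 387))*(-72988) = (1/105 + √(5696884/4546465 - 387))*(-72988) = (1/105 + √(-1753785071/4546465))*(-72988) = (1/105 + I*√162724947812735/649495)*(-72988) = -72988/105 - 72988*I*√162724947812735/649495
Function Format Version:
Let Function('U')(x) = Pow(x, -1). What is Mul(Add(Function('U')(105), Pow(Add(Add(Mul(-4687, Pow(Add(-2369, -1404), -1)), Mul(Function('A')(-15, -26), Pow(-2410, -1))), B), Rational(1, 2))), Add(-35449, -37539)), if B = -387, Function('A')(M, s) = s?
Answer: Add(Rational(-72988, 105), Mul(Rational(-72988, 649495), I, Pow(162724947812735, Rational(1, 2)))) ≈ Add(-695.12, Mul(-1.4335e+6, I))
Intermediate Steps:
Mul(Add(Function('U')(105), Pow(Add(Add(Mul(-4687, Pow(Add(-2369, -1404), -1)), Mul(Function('A')(-15, -26), Pow(-2410, -1))), B), Rational(1, 2))), Add(-35449, -37539)) = Mul(Add(Pow(105, -1), Pow(Add(Add(Mul(-4687, Pow(Add(-2369, -1404), -1)), Mul(-26, Pow(-2410, -1))), -387), Rational(1, 2))), Add(-35449, -37539)) = Mul(Add(Rational(1, 105), Pow(Add(Add(Mul(-4687, Pow(-3773, -1)), Mul(-26, Rational(-1, 2410))), -387), Rational(1, 2))), -72988) = Mul(Add(Rational(1, 105), Pow(Add(Add(Mul(-4687, Rational(-1, 3773)), Rational(13, 1205)), -387), Rational(1, 2))), -72988) = Mul(Add(Rational(1, 105), Pow(Add(Add(Rational(4687, 3773), Rational(13, 1205)), -387), Rational(1, 2))), -72988) = Mul(Add(Rational(1, 105), Pow(Add(Rational(5696884, 4546465), -387), Rational(1, 2))), -72988) = Mul(Add(Rational(1, 105), Pow(Rational(-1753785071, 4546465), Rational(1, 2))), -72988) = Mul(Add(Rational(1, 105), Mul(Rational(1, 649495), I, Pow(162724947812735, Rational(1, 2)))), -72988) = Add(Rational(-72988, 105), Mul(Rational(-72988, 649495), I, Pow(162724947812735, Rational(1, 2))))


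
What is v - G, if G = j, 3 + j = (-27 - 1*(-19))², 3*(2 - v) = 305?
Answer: -482/3 ≈ -160.67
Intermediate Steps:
v = -299/3 (v = 2 - ⅓*305 = 2 - 305/3 = -299/3 ≈ -99.667)
j = 61 (j = -3 + (-27 - 1*(-19))² = -3 + (-27 + 19)² = -3 + (-8)² = -3 + 64 = 61)
G = 61
v - G = -299/3 - 1*61 = -299/3 - 61 = -482/3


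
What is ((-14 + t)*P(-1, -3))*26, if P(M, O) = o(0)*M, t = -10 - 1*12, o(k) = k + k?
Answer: 0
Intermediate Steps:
o(k) = 2*k
t = -22 (t = -10 - 12 = -22)
P(M, O) = 0 (P(M, O) = (2*0)*M = 0*M = 0)
((-14 + t)*P(-1, -3))*26 = ((-14 - 22)*0)*26 = -36*0*26 = 0*26 = 0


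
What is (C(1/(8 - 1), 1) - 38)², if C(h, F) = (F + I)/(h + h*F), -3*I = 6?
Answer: 6889/4 ≈ 1722.3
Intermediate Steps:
I = -2 (I = -⅓*6 = -2)
C(h, F) = (-2 + F)/(h + F*h) (C(h, F) = (F - 2)/(h + h*F) = (-2 + F)/(h + F*h))
(C(1/(8 - 1), 1) - 38)² = ((-2 + 1)/((1/(8 - 1))*(1 + 1)) - 38)² = (-1/(1/7*2) - 38)² = ((½)*(-1)/(⅐) - 38)² = (7*(½)*(-1) - 38)² = (-7/2 - 38)² = (-83/2)² = 6889/4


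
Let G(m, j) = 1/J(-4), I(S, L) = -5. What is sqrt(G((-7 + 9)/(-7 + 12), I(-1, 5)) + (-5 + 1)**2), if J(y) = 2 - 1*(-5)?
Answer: sqrt(791)/7 ≈ 4.0178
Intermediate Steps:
J(y) = 7 (J(y) = 2 + 5 = 7)
G(m, j) = 1/7
sqrt(G((-7 + 9)/(-7 + 12), I(-1, 5)) + (-5 + 1)**2) = sqrt(1/7 + (-5 + 1)**2) = sqrt(1/7 + (-4)**2) = sqrt(1/7 + 16) = sqrt(113/7) = sqrt(791)/7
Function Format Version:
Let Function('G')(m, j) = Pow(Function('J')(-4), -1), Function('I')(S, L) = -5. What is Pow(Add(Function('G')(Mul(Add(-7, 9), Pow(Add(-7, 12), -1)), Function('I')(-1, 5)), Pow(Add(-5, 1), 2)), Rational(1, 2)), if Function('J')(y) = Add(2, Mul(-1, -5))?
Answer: Mul(Rational(1, 7), Pow(791, Rational(1, 2))) ≈ 4.0178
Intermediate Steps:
Function('J')(y) = 7 (Function('J')(y) = Add(2, 5) = 7)
Function('G')(m, j) = Rational(1, 7) (Function('G')(m, j) = Pow(7, -1) = Rational(1, 7))
Pow(Add(Function('G')(Mul(Add(-7, 9), Pow(Add(-7, 12), -1)), Function('I')(-1, 5)), Pow(Add(-5, 1), 2)), Rational(1, 2)) = Pow(Add(Rational(1, 7), Pow(Add(-5, 1), 2)), Rational(1, 2)) = Pow(Add(Rational(1, 7), Pow(-4, 2)), Rational(1, 2)) = Pow(Add(Rational(1, 7), 16), Rational(1, 2)) = Pow(Rational(113, 7), Rational(1, 2)) = Mul(Rational(1, 7), Pow(791, Rational(1, 2)))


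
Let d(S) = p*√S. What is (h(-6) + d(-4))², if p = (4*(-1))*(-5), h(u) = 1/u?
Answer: (-1 + 240*I)²/36 ≈ -1600.0 - 13.333*I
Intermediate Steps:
p = 20 (p = -4*(-5) = 20)
d(S) = 20*√S
(h(-6) + d(-4))² = (1/(-6) + 20*√(-4))² = (-⅙ + 20*(2*I))² = (-⅙ + 40*I)²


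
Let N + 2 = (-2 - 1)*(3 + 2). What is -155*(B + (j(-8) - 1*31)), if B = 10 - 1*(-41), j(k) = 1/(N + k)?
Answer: -15469/5 ≈ -3093.8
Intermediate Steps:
N = -17 (N = -2 + (-2 - 1)*(3 + 2) = -2 - 3*5 = -2 - 15 = -17)
j(k) = 1/(-17 + k)
B = 51 (B = 10 + 41 = 51)
-155*(B + (j(-8) - 1*31)) = -155*(51 + (1/(-17 - 8) - 1*31)) = -155*(51 + (1/(-25) - 31)) = -155*(51 + (-1/25 - 31)) = -155*(51 - 776/25) = -155*499/25 = -15469/5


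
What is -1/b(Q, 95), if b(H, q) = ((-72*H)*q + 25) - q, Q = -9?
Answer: -1/61490 ≈ -1.6263e-5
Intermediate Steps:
b(H, q) = 25 - q - 72*H*q (b(H, q) = (-72*H*q + 25) - q = (25 - 72*H*q) - q = 25 - q - 72*H*q)
-1/b(Q, 95) = -1/(25 - 1*95 - 72*(-9)*95) = -1/(25 - 95 + 61560) = -1/61490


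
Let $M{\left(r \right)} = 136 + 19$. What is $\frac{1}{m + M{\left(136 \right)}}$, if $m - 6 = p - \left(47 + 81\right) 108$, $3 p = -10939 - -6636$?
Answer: $- \frac{3}{45292} \approx -6.6237 \cdot 10^{-5}$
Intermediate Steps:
$M{\left(r \right)} = 155$
$p = - \frac{4303}{3}$ ($p = \frac{-10939 - -6636}{3} = \frac{-10939 + 6636}{3} = \frac{1}{3} \left(-4303\right) = - \frac{4303}{3} \approx -1434.3$)
$m = - \frac{45757}{3}$ ($m = 6 - \left(\frac{4303}{3} + \left(47 + 81\right) 108\right) = 6 - \left(\frac{4303}{3} + 128 \cdot 108\right) = 6 - \frac{45775}{3} = - \frac{45757}{3} \approx -15252.0$)
$\frac{1}{m + M{\left(136 \right)}} = \frac{1}{- \frac{45757}{3} + 155} = \frac{1}{- \frac{45292}{3}} = - \frac{3}{45292}$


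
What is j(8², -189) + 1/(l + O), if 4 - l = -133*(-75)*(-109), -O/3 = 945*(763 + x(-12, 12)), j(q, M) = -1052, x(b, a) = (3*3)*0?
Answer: -1131768953/1075826 ≈ -1052.0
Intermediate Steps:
x(b, a) = 0 (x(b, a) = 9*0 = 0)
O = -2163105 (O = -2835*(763 + 0) = -2835*763 = -3*721035 = -2163105)
l = 1087279 (l = 4 - (-133*(-75))*(-109) = 4 - 9975*(-109) = 4 - 1*(-1087275) = 4 + 1087275 = 1087279)
j(8², -189) + 1/(l + O) = -1052 + 1/(1087279 - 2163105) = -1052 + 1/(-1075826) = -1052 - 1/1075826 = -1131768953/1075826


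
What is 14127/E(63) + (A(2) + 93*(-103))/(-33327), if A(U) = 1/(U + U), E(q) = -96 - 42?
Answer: -13608367/133308 ≈ -102.08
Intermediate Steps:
E(q) = -138
A(U) = 1/(2*U)
14127/E(63) + (A(2) + 93*(-103))/(-33327) = 14127/(-138) + ((½)/2 + 93*(-103))/(-33327) = 14127*(-1/138) + ((½)*(½) - 9579)*(-1/33327) = -4709/46 + (¼ - 9579)*(-1/33327) = -4709/46 - 38315/4*(-1/33327) = -4709/46 + 38315/133308 = -13608367/133308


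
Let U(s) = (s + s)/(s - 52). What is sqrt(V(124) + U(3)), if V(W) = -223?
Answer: 29*I*sqrt(13)/7 ≈ 14.937*I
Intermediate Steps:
U(s) = 2*s/(-52 + s) (U(s) = (2*s)/(-52 + s) = 2*s/(-52 + s))
sqrt(V(124) + U(3)) = sqrt(-223 + 2*3/(-52 + 3)) = sqrt(-223 + 2*3/(-49)) = sqrt(-223 + 2*3*(-1/49)) = sqrt(-223 - 6/49) = sqrt(-10933/49) = 29*I*sqrt(13)/7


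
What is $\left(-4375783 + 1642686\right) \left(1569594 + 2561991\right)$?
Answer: $-11292022568745$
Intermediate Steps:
$\left(-4375783 + 1642686\right) \left(1569594 + 2561991\right) = \left(-2733097\right) 4131585 = -11292022568745$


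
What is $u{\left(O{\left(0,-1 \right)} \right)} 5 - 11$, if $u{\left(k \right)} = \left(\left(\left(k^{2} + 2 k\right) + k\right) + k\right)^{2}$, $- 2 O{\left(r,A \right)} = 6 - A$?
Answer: $\frac{69}{16} \approx 4.3125$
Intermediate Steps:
$O{\left(r,A \right)} = -3 + \frac{A}{2}$ ($O{\left(r,A \right)} = - \frac{6 - A}{2} = -3 + \frac{A}{2}$)
$u{\left(k \right)} = \left(k^{2} + 4 k\right)^{2}$ ($u{\left(k \right)} = \left(\left(k^{2} + 3 k\right) + k\right)^{2} = \left(k^{2} + 4 k\right)^{2}$)
$u{\left(O{\left(0,-1 \right)} \right)} 5 - 11 = \left(-3 + \frac{1}{2} \left(-1\right)\right)^{2} \left(4 + \left(-3 + \frac{1}{2} \left(-1\right)\right)\right)^{2} \cdot 5 - 11 = \left(-3 - \frac{1}{2}\right)^{2} \left(4 - \frac{7}{2}\right)^{2} \cdot 5 - 11 = \left(- \frac{7}{2}\right)^{2} \left(4 - \frac{7}{2}\right)^{2} \cdot 5 - 11 = \frac{49}{4 \cdot 4} \cdot 5 - 11 = \frac{49}{4} \cdot \frac{1}{4} \cdot 5 - 11 = \frac{49}{16} \cdot 5 - 11 = \frac{245}{16} - 11 = \frac{69}{16}$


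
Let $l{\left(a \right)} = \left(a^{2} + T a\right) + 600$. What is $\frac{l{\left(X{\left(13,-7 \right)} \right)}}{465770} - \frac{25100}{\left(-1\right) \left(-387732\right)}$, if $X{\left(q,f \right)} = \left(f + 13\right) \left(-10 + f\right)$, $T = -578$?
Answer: $\frac{385872593}{4514848341} \approx 0.085467$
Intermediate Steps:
$X{\left(q,f \right)} = \left(-10 + f\right) \left(13 + f\right)$ ($X{\left(q,f \right)} = \left(13 + f\right) \left(-10 + f\right) = \left(-10 + f\right) \left(13 + f\right)$)
$l{\left(a \right)} = 600 + a^{2} - 578 a$ ($l{\left(a \right)} = \left(a^{2} - 578 a\right) + 600 = 600 + a^{2} - 578 a$)
$\frac{l{\left(X{\left(13,-7 \right)} \right)}}{465770} - \frac{25100}{\left(-1\right) \left(-387732\right)} = \frac{600 + \left(-130 + \left(-7\right)^{2} + 3 \left(-7\right)\right)^{2} - 578 \left(-130 + \left(-7\right)^{2} + 3 \left(-7\right)\right)}{465770} - \frac{25100}{\left(-1\right) \left(-387732\right)} = \left(600 + \left(-130 + 49 - 21\right)^{2} - 578 \left(-130 + 49 - 21\right)\right) \frac{1}{465770} - \frac{25100}{387732} = \left(600 + \left(-102\right)^{2} - -58956\right) \frac{1}{465770} - \frac{6275}{96933} = \left(600 + 10404 + 58956\right) \frac{1}{465770} - \frac{6275}{96933} = 69960 \cdot \frac{1}{465770} - \frac{6275}{96933} = \frac{6996}{46577} - \frac{6275}{96933} = \frac{385872593}{4514848341}$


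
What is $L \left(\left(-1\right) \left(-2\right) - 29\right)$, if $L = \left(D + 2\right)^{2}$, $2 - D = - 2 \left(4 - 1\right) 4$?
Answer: $-21168$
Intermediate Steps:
$D = 26$ ($D = 2 - - 2 \left(4 - 1\right) 4 = 2 - \left(-2\right) 3 \cdot 4 = 2 - \left(-6\right) 4 = 2 - -24 = 2 + 24 = 26$)
$L = 784$ ($L = \left(26 + 2\right)^{2} = 28^{2} = 784$)
$L \left(\left(-1\right) \left(-2\right) - 29\right) = 784 \left(\left(-1\right) \left(-2\right) - 29\right) = 784 \left(2 - 29\right) = 784 \left(-27\right) = -21168$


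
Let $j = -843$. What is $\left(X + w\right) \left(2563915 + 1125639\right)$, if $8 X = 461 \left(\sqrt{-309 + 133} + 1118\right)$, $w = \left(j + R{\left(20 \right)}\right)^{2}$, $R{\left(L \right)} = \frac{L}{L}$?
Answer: $\frac{5706919112235}{2} + 850442197 i \sqrt{11} \approx 2.8535 \cdot 10^{12} + 2.8206 \cdot 10^{9} i$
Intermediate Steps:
$R{\left(L \right)} = 1$
$w = 708964$ ($w = \left(-843 + 1\right)^{2} = \left(-842\right)^{2} = 708964$)
$X = \frac{257699}{4} + \frac{461 i \sqrt{11}}{2}$ ($X = \frac{461 \left(\sqrt{-309 + 133} + 1118\right)}{8} = \frac{461 \left(\sqrt{-176} + 1118\right)}{8} = \frac{461 \left(4 i \sqrt{11} + 1118\right)}{8} = \frac{461 \left(1118 + 4 i \sqrt{11}\right)}{8} = \frac{515398 + 1844 i \sqrt{11}}{8} = \frac{257699}{4} + \frac{461 i \sqrt{11}}{2} \approx 64425.0 + 764.48 i$)
$\left(X + w\right) \left(2563915 + 1125639\right) = \left(\left(\frac{257699}{4} + \frac{461 i \sqrt{11}}{2}\right) + 708964\right) \left(2563915 + 1125639\right) = \left(\frac{3093555}{4} + \frac{461 i \sqrt{11}}{2}\right) 3689554 = \frac{5706919112235}{2} + 850442197 i \sqrt{11}$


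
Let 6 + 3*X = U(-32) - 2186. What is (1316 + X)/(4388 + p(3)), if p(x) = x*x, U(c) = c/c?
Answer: 1757/13191 ≈ 0.13320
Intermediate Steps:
U(c) = 1
X = -2191/3 (X = -2 + (1 - 2186)/3 = -2 + (1/3)*(-2185) = -2 - 2185/3 = -2191/3 ≈ -730.33)
p(x) = x**2
(1316 + X)/(4388 + p(3)) = (1316 - 2191/3)/(4388 + 3**2) = 1757/(3*(4388 + 9)) = (1757/3)/4397 = (1757/3)*(1/4397) = 1757/13191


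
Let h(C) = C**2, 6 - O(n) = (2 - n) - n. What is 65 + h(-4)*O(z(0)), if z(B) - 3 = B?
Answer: 225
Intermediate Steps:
z(B) = 3 + B
O(n) = 4 + 2*n (O(n) = 6 - ((2 - n) - n) = 6 - (2 - 2*n) = 6 + (-2 + 2*n) = 4 + 2*n)
65 + h(-4)*O(z(0)) = 65 + (-4)**2*(4 + 2*(3 + 0)) = 65 + 16*(4 + 2*3) = 65 + 16*(4 + 6) = 65 + 16*10 = 65 + 160 = 225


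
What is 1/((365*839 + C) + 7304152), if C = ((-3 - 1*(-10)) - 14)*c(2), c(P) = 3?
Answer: 1/7610366 ≈ 1.3140e-7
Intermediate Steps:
C = -21 (C = ((-3 - 1*(-10)) - 14)*3 = ((-3 + 10) - 14)*3 = (7 - 14)*3 = -7*3 = -21)
1/((365*839 + C) + 7304152) = 1/((365*839 - 21) + 7304152) = 1/((306235 - 21) + 7304152) = 1/(306214 + 7304152) = 1/7610366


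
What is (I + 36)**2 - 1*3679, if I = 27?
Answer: 290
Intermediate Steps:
(I + 36)**2 - 1*3679 = (27 + 36)**2 - 1*3679 = 63**2 - 3679 = 3969 - 3679 = 290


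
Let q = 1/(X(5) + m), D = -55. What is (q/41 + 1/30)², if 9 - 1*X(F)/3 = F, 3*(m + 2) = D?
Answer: 34969/37822500 ≈ 0.00092456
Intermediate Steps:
m = -61/3 (m = -2 + (⅓)*(-55) = -2 - 55/3 = -61/3 ≈ -20.333)
X(F) = 27 - 3*F
q = -3/25 (q = 1/((27 - 3*5) - 61/3) = 1/((27 - 15) - 61/3) = 1/(12 - 61/3) = 1/(-25/3) = -3/25 ≈ -0.12000)
(q/41 + 1/30)² = (-3/25/41 + 1/30)² = (-3/25*1/41 + 1/30)² = (-3/1025 + 1/30)² = (187/6150)² = 34969/37822500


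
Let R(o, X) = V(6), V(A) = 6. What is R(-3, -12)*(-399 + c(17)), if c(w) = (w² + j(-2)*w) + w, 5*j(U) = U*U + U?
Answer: -2586/5 ≈ -517.20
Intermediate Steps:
R(o, X) = 6
j(U) = U/5 + U²/5 (j(U) = (U*U + U)/5 = (U² + U)/5 = (U + U²)/5 = U/5 + U²/5)
c(w) = w² + 7*w/5 (c(w) = (w² + ((⅕)*(-2)*(1 - 2))*w) + w = (w² + ((⅕)*(-2)*(-1))*w) + w = (w² + 2*w/5) + w = w² + 7*w/5)
R(-3, -12)*(-399 + c(17)) = 6*(-399 + (⅕)*17*(7 + 5*17)) = 6*(-399 + (⅕)*17*(7 + 85)) = 6*(-399 + (⅕)*17*92) = 6*(-399 + 1564/5) = 6*(-431/5) = -2586/5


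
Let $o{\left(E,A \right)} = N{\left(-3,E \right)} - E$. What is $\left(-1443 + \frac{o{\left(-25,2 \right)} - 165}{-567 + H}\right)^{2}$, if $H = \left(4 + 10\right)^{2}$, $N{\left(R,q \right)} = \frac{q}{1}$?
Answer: $\frac{286426195344}{137641} \approx 2.081 \cdot 10^{6}$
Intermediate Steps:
$N{\left(R,q \right)} = q$ ($N{\left(R,q \right)} = q 1 = q$)
$o{\left(E,A \right)} = 0$ ($o{\left(E,A \right)} = E - E = 0$)
$H = 196$ ($H = 14^{2} = 196$)
$\left(-1443 + \frac{o{\left(-25,2 \right)} - 165}{-567 + H}\right)^{2} = \left(-1443 + \frac{0 - 165}{-567 + 196}\right)^{2} = \left(-1443 - \frac{165}{-371}\right)^{2} = \left(-1443 - - \frac{165}{371}\right)^{2} = \left(-1443 + \frac{165}{371}\right)^{2} = \left(- \frac{535188}{371}\right)^{2} = \frac{286426195344}{137641}$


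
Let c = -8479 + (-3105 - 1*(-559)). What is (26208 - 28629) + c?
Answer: -13446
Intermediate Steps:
c = -11025 (c = -8479 + (-3105 + 559) = -8479 - 2546 = -11025)
(26208 - 28629) + c = (26208 - 28629) - 11025 = -2421 - 11025 = -13446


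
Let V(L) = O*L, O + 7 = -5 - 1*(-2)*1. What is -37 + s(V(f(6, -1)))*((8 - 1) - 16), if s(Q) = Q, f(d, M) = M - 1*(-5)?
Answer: 323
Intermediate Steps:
f(d, M) = 5 + M (f(d, M) = M + 5 = 5 + M)
O = -10 (O = -7 + (-5 - 1*(-2)*1) = -7 + (-5 + 2*1) = -7 + (-5 + 2) = -7 - 3 = -10)
V(L) = -10*L
-37 + s(V(f(6, -1)))*((8 - 1) - 16) = -37 + (-10*(5 - 1))*((8 - 1) - 16) = -37 + (-10*4)*(7 - 16) = -37 - 40*(-9) = -37 + 360 = 323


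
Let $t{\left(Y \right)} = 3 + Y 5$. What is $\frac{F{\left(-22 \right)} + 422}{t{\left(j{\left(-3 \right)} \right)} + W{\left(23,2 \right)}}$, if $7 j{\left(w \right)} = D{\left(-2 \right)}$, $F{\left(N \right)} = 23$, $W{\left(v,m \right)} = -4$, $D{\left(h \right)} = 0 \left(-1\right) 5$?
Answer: $-445$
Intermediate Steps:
$D{\left(h \right)} = 0$ ($D{\left(h \right)} = 0 \cdot 5 = 0$)
$j{\left(w \right)} = 0$ ($j{\left(w \right)} = \frac{1}{7} \cdot 0 = 0$)
$t{\left(Y \right)} = 3 + 5 Y$
$\frac{F{\left(-22 \right)} + 422}{t{\left(j{\left(-3 \right)} \right)} + W{\left(23,2 \right)}} = \frac{23 + 422}{\left(3 + 5 \cdot 0\right) - 4} = \frac{445}{\left(3 + 0\right) - 4} = \frac{445}{3 - 4} = \frac{445}{-1} = 445 \left(-1\right) = -445$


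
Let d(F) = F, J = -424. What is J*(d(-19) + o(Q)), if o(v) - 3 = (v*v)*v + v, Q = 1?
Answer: 5936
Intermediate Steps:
o(v) = 3 + v + v³ (o(v) = 3 + ((v*v)*v + v) = 3 + (v²*v + v) = 3 + (v³ + v) = 3 + (v + v³) = 3 + v + v³)
J*(d(-19) + o(Q)) = -424*(-19 + (3 + 1 + 1³)) = -424*(-19 + (3 + 1 + 1)) = -424*(-19 + 5) = -424*(-14) = 5936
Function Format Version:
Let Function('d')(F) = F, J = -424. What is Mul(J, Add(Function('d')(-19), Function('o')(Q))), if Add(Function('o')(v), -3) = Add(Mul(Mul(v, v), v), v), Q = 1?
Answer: 5936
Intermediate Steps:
Function('o')(v) = Add(3, v, Pow(v, 3)) (Function('o')(v) = Add(3, Add(Mul(Mul(v, v), v), v)) = Add(3, Add(Mul(Pow(v, 2), v), v)) = Add(3, Add(Pow(v, 3), v)) = Add(3, Add(v, Pow(v, 3))) = Add(3, v, Pow(v, 3)))
Mul(J, Add(Function('d')(-19), Function('o')(Q))) = Mul(-424, Add(-19, Add(3, 1, Pow(1, 3)))) = Mul(-424, Add(-19, Add(3, 1, 1))) = Mul(-424, Add(-19, 5)) = Mul(-424, -14) = 5936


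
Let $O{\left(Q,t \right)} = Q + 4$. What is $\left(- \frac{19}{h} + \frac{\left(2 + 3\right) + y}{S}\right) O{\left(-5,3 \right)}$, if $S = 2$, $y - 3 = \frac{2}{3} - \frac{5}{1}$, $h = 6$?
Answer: $\frac{4}{3} \approx 1.3333$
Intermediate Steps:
$O{\left(Q,t \right)} = 4 + Q$
$y = - \frac{4}{3}$ ($y = 3 + \left(\frac{2}{3} - \frac{5}{1}\right) = 3 + \left(2 \cdot \frac{1}{3} - 5\right) = 3 + \left(\frac{2}{3} - 5\right) = 3 - \frac{13}{3} = - \frac{4}{3} \approx -1.3333$)
$\left(- \frac{19}{h} + \frac{\left(2 + 3\right) + y}{S}\right) O{\left(-5,3 \right)} = \left(- \frac{19}{6} + \frac{\left(2 + 3\right) - \frac{4}{3}}{2}\right) \left(4 - 5\right) = \left(\left(-19\right) \frac{1}{6} + \left(5 - \frac{4}{3}\right) \frac{1}{2}\right) \left(-1\right) = \left(- \frac{19}{6} + \frac{11}{3} \cdot \frac{1}{2}\right) \left(-1\right) = \left(- \frac{19}{6} + \frac{11}{6}\right) \left(-1\right) = \left(- \frac{4}{3}\right) \left(-1\right) = \frac{4}{3}$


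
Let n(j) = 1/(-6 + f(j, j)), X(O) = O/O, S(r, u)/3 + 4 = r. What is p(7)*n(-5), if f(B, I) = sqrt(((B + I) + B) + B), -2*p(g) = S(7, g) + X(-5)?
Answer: 15/28 + 5*I*sqrt(5)/28 ≈ 0.53571 + 0.3993*I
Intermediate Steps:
S(r, u) = -12 + 3*r
X(O) = 1
p(g) = -5 (p(g) = -((-12 + 3*7) + 1)/2 = -((-12 + 21) + 1)/2 = -(9 + 1)/2 = -1/2*10 = -5)
f(B, I) = sqrt(I + 3*B) (f(B, I) = sqrt((I + 2*B) + B) = sqrt(I + 3*B))
n(j) = 1/(-6 + 2*sqrt(j)) (n(j) = 1/(-6 + sqrt(j + 3*j)) = 1/(-6 + sqrt(4*j)) = 1/(-6 + 2*sqrt(j)))
p(7)*n(-5) = -5/(2*(-3 + sqrt(-5))) = -5/(2*(-3 + I*sqrt(5)))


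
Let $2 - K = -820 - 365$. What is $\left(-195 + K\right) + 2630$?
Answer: $3622$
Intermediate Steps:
$K = 1187$ ($K = 2 - \left(-820 - 365\right) = 2 - -1185 = 2 + 1185 = 1187$)
$\left(-195 + K\right) + 2630 = \left(-195 + 1187\right) + 2630 = 992 + 2630 = 3622$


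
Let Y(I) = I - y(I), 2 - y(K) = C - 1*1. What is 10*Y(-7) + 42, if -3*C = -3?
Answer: -48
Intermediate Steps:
C = 1 (C = -1/3*(-3) = 1)
y(K) = 2 (y(K) = 2 - (1 - 1*1) = 2 - (1 - 1) = 2 - 1*0 = 2 + 0 = 2)
Y(I) = -2 + I (Y(I) = I - 1*2 = I - 2 = -2 + I)
10*Y(-7) + 42 = 10*(-2 - 7) + 42 = 10*(-9) + 42 = -90 + 42 = -48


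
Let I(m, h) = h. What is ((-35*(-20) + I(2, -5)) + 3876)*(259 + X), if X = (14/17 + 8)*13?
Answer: 29039563/17 ≈ 1.7082e+6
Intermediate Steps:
X = 1950/17 (X = (14*(1/17) + 8)*13 = (14/17 + 8)*13 = (150/17)*13 = 1950/17 ≈ 114.71)
((-35*(-20) + I(2, -5)) + 3876)*(259 + X) = ((-35*(-20) - 5) + 3876)*(259 + 1950/17) = ((700 - 5) + 3876)*(6353/17) = (695 + 3876)*(6353/17) = 4571*(6353/17) = 29039563/17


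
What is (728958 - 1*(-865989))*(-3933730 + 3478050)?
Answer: -726785448960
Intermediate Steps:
(728958 - 1*(-865989))*(-3933730 + 3478050) = (728958 + 865989)*(-455680) = 1594947*(-455680) = -726785448960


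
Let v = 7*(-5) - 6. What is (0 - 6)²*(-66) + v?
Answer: -2417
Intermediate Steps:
v = -41 (v = -35 - 6 = -41)
(0 - 6)²*(-66) + v = (0 - 6)²*(-66) - 41 = (-6)²*(-66) - 41 = 36*(-66) - 41 = -2376 - 41 = -2417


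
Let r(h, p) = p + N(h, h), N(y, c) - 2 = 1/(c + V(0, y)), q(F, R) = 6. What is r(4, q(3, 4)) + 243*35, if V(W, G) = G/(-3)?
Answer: 68107/8 ≈ 8513.4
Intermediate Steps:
V(W, G) = -G/3 (V(W, G) = G*(-1/3) = -G/3)
N(y, c) = 2 + 1/(c - y/3)
r(h, p) = p + (3 + 4*h)/(2*h) (r(h, p) = p + (3 - 2*h + 6*h)/(-h + 3*h) = p + (3 + 4*h)/((2*h)) = p + (1/(2*h))*(3 + 4*h) = p + (3 + 4*h)/(2*h))
r(4, q(3, 4)) + 243*35 = (2 + 6 + (3/2)/4) + 243*35 = (2 + 6 + (3/2)*(1/4)) + 8505 = (2 + 6 + 3/8) + 8505 = 67/8 + 8505 = 68107/8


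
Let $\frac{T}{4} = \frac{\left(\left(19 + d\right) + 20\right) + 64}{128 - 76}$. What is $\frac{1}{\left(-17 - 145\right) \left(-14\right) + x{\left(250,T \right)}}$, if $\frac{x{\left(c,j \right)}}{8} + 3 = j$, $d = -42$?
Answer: $\frac{13}{29660} \approx 0.0004383$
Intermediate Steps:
$T = \frac{61}{13}$ ($T = 4 \frac{\left(\left(19 - 42\right) + 20\right) + 64}{128 - 76} = 4 \frac{\left(-23 + 20\right) + 64}{52} = 4 \left(-3 + 64\right) \frac{1}{52} = 4 \cdot 61 \cdot \frac{1}{52} = 4 \cdot \frac{61}{52} = \frac{61}{13} \approx 4.6923$)
$x{\left(c,j \right)} = -24 + 8 j$
$\frac{1}{\left(-17 - 145\right) \left(-14\right) + x{\left(250,T \right)}} = \frac{1}{\left(-17 - 145\right) \left(-14\right) + \left(-24 + 8 \cdot \frac{61}{13}\right)} = \frac{1}{\left(-162\right) \left(-14\right) + \left(-24 + \frac{488}{13}\right)} = \frac{1}{2268 + \frac{176}{13}} = \frac{1}{\frac{29660}{13}} = \frac{13}{29660}$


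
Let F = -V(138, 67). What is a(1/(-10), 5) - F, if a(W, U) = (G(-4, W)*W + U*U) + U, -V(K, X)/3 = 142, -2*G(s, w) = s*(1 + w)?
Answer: -19809/50 ≈ -396.18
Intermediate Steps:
G(s, w) = -s*(1 + w)/2
V(K, X) = -426 (V(K, X) = -3*142 = -426)
F = 426 (F = -1*(-426) = 426)
a(W, U) = U + U² + W*(2 + 2*W) (a(W, U) = ((-½*(-4)*(1 + W))*W + U*U) + U = ((2 + 2*W)*W + U²) + U = (W*(2 + 2*W) + U²) + U = (U² + W*(2 + 2*W)) + U = U + U² + W*(2 + 2*W))
a(1/(-10), 5) - F = (5 + 5² + 2*(1 + 1/(-10))/(-10)) - 1*426 = (5 + 25 + 2*(-⅒)*(1 - ⅒)) - 426 = (5 + 25 + 2*(-⅒)*(9/10)) - 426 = (5 + 25 - 9/50) - 426 = 1491/50 - 426 = -19809/50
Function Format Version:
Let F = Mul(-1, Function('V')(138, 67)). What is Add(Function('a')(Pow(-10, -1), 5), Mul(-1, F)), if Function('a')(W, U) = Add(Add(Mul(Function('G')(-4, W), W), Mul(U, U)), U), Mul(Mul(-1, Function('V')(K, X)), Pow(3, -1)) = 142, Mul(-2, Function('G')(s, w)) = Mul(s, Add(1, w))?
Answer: Rational(-19809, 50) ≈ -396.18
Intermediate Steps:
Function('G')(s, w) = Mul(Rational(-1, 2), s, Add(1, w)) (Function('G')(s, w) = Mul(Rational(-1, 2), Mul(s, Add(1, w))) = Mul(Rational(-1, 2), s, Add(1, w)))
Function('V')(K, X) = -426 (Function('V')(K, X) = Mul(-3, 142) = -426)
F = 426 (F = Mul(-1, -426) = 426)
Function('a')(W, U) = Add(U, Pow(U, 2), Mul(W, Add(2, Mul(2, W)))) (Function('a')(W, U) = Add(Add(Mul(Mul(Rational(-1, 2), -4, Add(1, W)), W), Mul(U, U)), U) = Add(Add(Mul(Add(2, Mul(2, W)), W), Pow(U, 2)), U) = Add(Add(Mul(W, Add(2, Mul(2, W))), Pow(U, 2)), U) = Add(Add(Pow(U, 2), Mul(W, Add(2, Mul(2, W)))), U) = Add(U, Pow(U, 2), Mul(W, Add(2, Mul(2, W)))))
Add(Function('a')(Pow(-10, -1), 5), Mul(-1, F)) = Add(Add(5, Pow(5, 2), Mul(2, Pow(-10, -1), Add(1, Pow(-10, -1)))), Mul(-1, 426)) = Add(Add(5, 25, Mul(2, Rational(-1, 10), Add(1, Rational(-1, 10)))), -426) = Add(Add(5, 25, Mul(2, Rational(-1, 10), Rational(9, 10))), -426) = Add(Add(5, 25, Rational(-9, 50)), -426) = Add(Rational(1491, 50), -426) = Rational(-19809, 50)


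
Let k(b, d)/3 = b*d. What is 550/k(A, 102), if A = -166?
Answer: -275/25398 ≈ -0.010828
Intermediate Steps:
k(b, d) = 3*b*d (k(b, d) = 3*(b*d) = 3*b*d)
550/k(A, 102) = 550/((3*(-166)*102)) = 550/(-50796) = 550*(-1/50796) = -275/25398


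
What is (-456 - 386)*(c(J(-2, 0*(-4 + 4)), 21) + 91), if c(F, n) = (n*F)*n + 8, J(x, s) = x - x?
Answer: -83358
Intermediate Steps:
J(x, s) = 0
c(F, n) = 8 + F*n² (c(F, n) = (F*n)*n + 8 = F*n² + 8 = 8 + F*n²)
(-456 - 386)*(c(J(-2, 0*(-4 + 4)), 21) + 91) = (-456 - 386)*((8 + 0*21²) + 91) = -842*((8 + 0*441) + 91) = -842*((8 + 0) + 91) = -842*(8 + 91) = -842*99 = -83358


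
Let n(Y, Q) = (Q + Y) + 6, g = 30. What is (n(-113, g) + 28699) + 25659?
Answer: 54281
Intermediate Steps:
n(Y, Q) = 6 + Q + Y
(n(-113, g) + 28699) + 25659 = ((6 + 30 - 113) + 28699) + 25659 = (-77 + 28699) + 25659 = 28622 + 25659 = 54281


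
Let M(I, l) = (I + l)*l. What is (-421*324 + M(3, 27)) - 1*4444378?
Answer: -4579972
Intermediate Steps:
M(I, l) = l*(I + l)
(-421*324 + M(3, 27)) - 1*4444378 = (-421*324 + 27*(3 + 27)) - 1*4444378 = (-136404 + 27*30) - 4444378 = (-136404 + 810) - 4444378 = -135594 - 4444378 = -4579972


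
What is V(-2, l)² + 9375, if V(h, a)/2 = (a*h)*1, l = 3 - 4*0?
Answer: 9519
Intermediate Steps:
l = 3 (l = 3 + 0 = 3)
V(h, a) = 2*a*h (V(h, a) = 2*((a*h)*1) = 2*(a*h) = 2*a*h)
V(-2, l)² + 9375 = (2*3*(-2))² + 9375 = (-12)² + 9375 = 144 + 9375 = 9519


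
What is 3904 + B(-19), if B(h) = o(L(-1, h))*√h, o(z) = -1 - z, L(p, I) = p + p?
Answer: 3904 + I*√19 ≈ 3904.0 + 4.3589*I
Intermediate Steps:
L(p, I) = 2*p
B(h) = √h (B(h) = (-1 - 2*(-1))*√h = (-1 - 1*(-2))*√h = (-1 + 2)*√h = 1*√h = √h)
3904 + B(-19) = 3904 + √(-19) = 3904 + I*√19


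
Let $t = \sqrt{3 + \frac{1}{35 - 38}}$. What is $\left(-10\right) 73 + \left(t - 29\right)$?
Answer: $-759 + \frac{2 \sqrt{6}}{3} \approx -757.37$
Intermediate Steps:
$t = \frac{2 \sqrt{6}}{3}$ ($t = \sqrt{3 + \frac{1}{-3}} = \sqrt{3 - \frac{1}{3}} = \sqrt{\frac{8}{3}} = \frac{2 \sqrt{6}}{3} \approx 1.633$)
$\left(-10\right) 73 + \left(t - 29\right) = \left(-10\right) 73 - \left(29 - \frac{2 \sqrt{6}}{3}\right) = -730 - \left(29 - \frac{2 \sqrt{6}}{3}\right) = -759 + \frac{2 \sqrt{6}}{3}$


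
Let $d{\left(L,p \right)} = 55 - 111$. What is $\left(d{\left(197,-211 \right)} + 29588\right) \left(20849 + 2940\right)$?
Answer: $702536748$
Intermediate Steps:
$d{\left(L,p \right)} = -56$
$\left(d{\left(197,-211 \right)} + 29588\right) \left(20849 + 2940\right) = \left(-56 + 29588\right) \left(20849 + 2940\right) = 29532 \cdot 23789 = 702536748$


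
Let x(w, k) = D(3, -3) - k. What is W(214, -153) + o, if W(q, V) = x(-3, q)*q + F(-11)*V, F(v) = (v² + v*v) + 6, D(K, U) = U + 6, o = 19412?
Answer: -63686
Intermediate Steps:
D(K, U) = 6 + U
x(w, k) = 3 - k (x(w, k) = (6 - 3) - k = 3 - k)
F(v) = 6 + 2*v² (F(v) = (v² + v²) + 6 = 2*v² + 6 = 6 + 2*v²)
W(q, V) = 248*V + q*(3 - q) (W(q, V) = (3 - q)*q + (6 + 2*(-11)²)*V = q*(3 - q) + (6 + 2*121)*V = q*(3 - q) + (6 + 242)*V = q*(3 - q) + 248*V = 248*V + q*(3 - q))
W(214, -153) + o = (248*(-153) - 1*214*(-3 + 214)) + 19412 = (-37944 - 1*214*211) + 19412 = (-37944 - 45154) + 19412 = -83098 + 19412 = -63686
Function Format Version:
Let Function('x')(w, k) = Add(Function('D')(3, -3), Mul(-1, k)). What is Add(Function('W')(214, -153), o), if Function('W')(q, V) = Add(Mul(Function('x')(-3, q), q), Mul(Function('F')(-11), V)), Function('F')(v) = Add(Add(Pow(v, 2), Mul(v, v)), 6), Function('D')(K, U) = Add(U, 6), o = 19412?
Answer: -63686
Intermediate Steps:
Function('D')(K, U) = Add(6, U)
Function('x')(w, k) = Add(3, Mul(-1, k)) (Function('x')(w, k) = Add(Add(6, -3), Mul(-1, k)) = Add(3, Mul(-1, k)))
Function('F')(v) = Add(6, Mul(2, Pow(v, 2))) (Function('F')(v) = Add(Add(Pow(v, 2), Pow(v, 2)), 6) = Add(Mul(2, Pow(v, 2)), 6) = Add(6, Mul(2, Pow(v, 2))))
Function('W')(q, V) = Add(Mul(248, V), Mul(q, Add(3, Mul(-1, q)))) (Function('W')(q, V) = Add(Mul(Add(3, Mul(-1, q)), q), Mul(Add(6, Mul(2, Pow(-11, 2))), V)) = Add(Mul(q, Add(3, Mul(-1, q))), Mul(Add(6, Mul(2, 121)), V)) = Add(Mul(q, Add(3, Mul(-1, q))), Mul(Add(6, 242), V)) = Add(Mul(q, Add(3, Mul(-1, q))), Mul(248, V)) = Add(Mul(248, V), Mul(q, Add(3, Mul(-1, q)))))
Add(Function('W')(214, -153), o) = Add(Add(Mul(248, -153), Mul(-1, 214, Add(-3, 214))), 19412) = Add(Add(-37944, Mul(-1, 214, 211)), 19412) = Add(Add(-37944, -45154), 19412) = Add(-83098, 19412) = -63686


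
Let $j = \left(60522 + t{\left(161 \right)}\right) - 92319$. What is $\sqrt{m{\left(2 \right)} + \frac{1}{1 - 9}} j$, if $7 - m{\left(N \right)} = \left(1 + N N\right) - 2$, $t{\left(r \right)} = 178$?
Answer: $- \frac{31619 \sqrt{62}}{4} \approx -62242.0$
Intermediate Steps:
$j = -31619$ ($j = \left(60522 + 178\right) - 92319 = 60700 - 92319 = -31619$)
$m{\left(N \right)} = 8 - N^{2}$ ($m{\left(N \right)} = 7 - \left(\left(1 + N N\right) - 2\right) = 7 - \left(\left(1 + N^{2}\right) - 2\right) = 7 - \left(-1 + N^{2}\right) = 8 - N^{2}$)
$\sqrt{m{\left(2 \right)} + \frac{1}{1 - 9}} j = \sqrt{\left(8 - 2^{2}\right) + \frac{1}{1 - 9}} \left(-31619\right) = \sqrt{\left(8 - 4\right) + \frac{1}{-8}} \left(-31619\right) = \sqrt{\left(8 - 4\right) - \frac{1}{8}} \left(-31619\right) = \sqrt{4 - \frac{1}{8}} \left(-31619\right) = \sqrt{\frac{31}{8}} \left(-31619\right) = \frac{\sqrt{62}}{4} \left(-31619\right) = - \frac{31619 \sqrt{62}}{4}$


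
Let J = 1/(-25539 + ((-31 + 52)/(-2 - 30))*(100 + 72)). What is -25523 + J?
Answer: -5237702453/205215 ≈ -25523.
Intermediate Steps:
J = -8/205215 (J = 1/(-25539 + (21/(-32))*172) = 1/(-25539 + (21*(-1/32))*172) = 1/(-25539 - 21/32*172) = 1/(-25539 - 903/8) = 1/(-205215/8) = -8/205215 ≈ -3.8984e-5)
-25523 + J = -25523 - 8/205215 = -5237702453/205215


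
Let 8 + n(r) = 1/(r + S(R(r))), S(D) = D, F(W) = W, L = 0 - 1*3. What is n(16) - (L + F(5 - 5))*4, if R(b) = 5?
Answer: 85/21 ≈ 4.0476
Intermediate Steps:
L = -3 (L = 0 - 3 = -3)
n(r) = -8 + 1/(5 + r) (n(r) = -8 + 1/(r + 5) = -8 + 1/(5 + r))
n(16) - (L + F(5 - 5))*4 = (-39 - 8*16)/(5 + 16) - (-3 + (5 - 5))*4 = (-39 - 128)/21 - (-3 + 0)*4 = (1/21)*(-167) - (-3)*4 = -167/21 - 1*(-12) = -167/21 + 12 = 85/21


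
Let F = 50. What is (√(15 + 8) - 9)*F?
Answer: -450 + 50*√23 ≈ -210.21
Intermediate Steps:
(√(15 + 8) - 9)*F = (√(15 + 8) - 9)*50 = (√23 - 9)*50 = (-9 + √23)*50 = -450 + 50*√23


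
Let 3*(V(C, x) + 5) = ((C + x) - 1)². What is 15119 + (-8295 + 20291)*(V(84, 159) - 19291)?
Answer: 8154653/3 ≈ 2.7182e+6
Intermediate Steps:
V(C, x) = -5 + (-1 + C + x)²/3 (V(C, x) = -5 + ((C + x) - 1)²/3 = -5 + (-1 + C + x)²/3)
15119 + (-8295 + 20291)*(V(84, 159) - 19291) = 15119 + (-8295 + 20291)*((-5 + (-1 + 84 + 159)²/3) - 19291) = 15119 + 11996*((-5 + (⅓)*242²) - 19291) = 15119 + 11996*((-5 + (⅓)*58564) - 19291) = 15119 + 11996*((-5 + 58564/3) - 19291) = 15119 + 11996*(58549/3 - 19291) = 15119 + 11996*(676/3) = 15119 + 8109296/3 = 8154653/3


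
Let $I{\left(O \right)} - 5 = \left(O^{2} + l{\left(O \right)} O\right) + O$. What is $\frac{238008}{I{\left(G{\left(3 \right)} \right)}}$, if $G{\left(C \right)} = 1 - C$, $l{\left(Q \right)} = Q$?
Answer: $\frac{238008}{11} \approx 21637.0$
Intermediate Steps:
$I{\left(O \right)} = 5 + O + 2 O^{2}$ ($I{\left(O \right)} = 5 + \left(\left(O^{2} + O O\right) + O\right) = 5 + \left(\left(O^{2} + O^{2}\right) + O\right) = 5 + \left(2 O^{2} + O\right) = 5 + \left(O + 2 O^{2}\right) = 5 + O + 2 O^{2}$)
$\frac{238008}{I{\left(G{\left(3 \right)} \right)}} = \frac{238008}{5 + \left(1 - 3\right) + 2 \left(1 - 3\right)^{2}} = \frac{238008}{5 - 2 + 2 \left(-2\right)^{2}} = \frac{238008}{5 - 2 + 2 \cdot 4} = \frac{238008}{5 - 2 + 8} = \frac{238008}{11}$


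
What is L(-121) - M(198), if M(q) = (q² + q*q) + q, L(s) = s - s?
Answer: -78606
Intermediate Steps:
L(s) = 0
M(q) = q + 2*q² (M(q) = (q² + q²) + q = 2*q² + q = q + 2*q²)
L(-121) - M(198) = 0 - 198*(1 + 2*198) = 0 - 198*(1 + 396) = 0 - 198*397 = 0 - 1*78606 = 0 - 78606 = -78606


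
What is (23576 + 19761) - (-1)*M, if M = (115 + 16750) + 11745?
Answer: 71947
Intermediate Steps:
M = 28610 (M = 16865 + 11745 = 28610)
(23576 + 19761) - (-1)*M = (23576 + 19761) - (-1)*28610 = 43337 - 1*(-28610) = 43337 + 28610 = 71947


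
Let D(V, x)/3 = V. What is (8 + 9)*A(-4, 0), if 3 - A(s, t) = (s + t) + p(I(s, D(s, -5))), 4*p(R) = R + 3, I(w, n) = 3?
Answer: 187/2 ≈ 93.500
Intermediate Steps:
D(V, x) = 3*V
p(R) = 3/4 + R/4 (p(R) = (R + 3)/4 = (3 + R)/4 = 3/4 + R/4)
A(s, t) = 3/2 - s - t (A(s, t) = 3 - ((s + t) + (3/4 + (1/4)*3)) = 3 - ((s + t) + (3/4 + 3/4)) = 3 - ((s + t) + 3/2) = 3 - (3/2 + s + t) = 3 + (-3/2 - s - t) = 3/2 - s - t)
(8 + 9)*A(-4, 0) = (8 + 9)*(3/2 - 1*(-4) - 1*0) = 17*(3/2 + 4 + 0) = 17*(11/2) = 187/2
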